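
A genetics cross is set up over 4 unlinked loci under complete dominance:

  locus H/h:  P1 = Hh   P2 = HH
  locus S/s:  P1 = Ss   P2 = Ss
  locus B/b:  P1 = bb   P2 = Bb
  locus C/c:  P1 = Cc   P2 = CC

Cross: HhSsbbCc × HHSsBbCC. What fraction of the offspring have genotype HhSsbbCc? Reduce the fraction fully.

P(HhSsbbCc) = 1/16

HhSsbbCc gametes: HSbC×2, HSbc×2, HsbC×2, Hsbc×2, hSbC×2, hSbc×2, hsbC×2, hsbc×2
HHSsBbCC gametes: HSBC×4, HSbC×4, HsBC×4, HsbC×4
HhSsbbCc×HHSsBbCC grid (16·16=256): HHSSBbCC=8 HHSSBbCc=8 HHSSbbCC=8 HHSSbbCc=8 HHSsBbCC=16 HHSsBbCc=16 HHSsbbCC=16 HHSsbbCc=16 HHssBbCC=8 HHssBbCc=8 HHssbbCC=8 HHssbbCc=8 HhSSBbCC=8 HhSSBbCc=8 HhSSbbCC=8 HhSSbbCc=8 HhSsBbCC=16 HhSsBbCc=16 HhSsbbCC=16 HhSsbbCc=16 HhssBbCC=8 HhssBbCc=8 HhssbbCC=8 HhssbbCc=8
HhSsbbCc hits 16/256; gcd=16; 16÷16/256÷16 = 1/16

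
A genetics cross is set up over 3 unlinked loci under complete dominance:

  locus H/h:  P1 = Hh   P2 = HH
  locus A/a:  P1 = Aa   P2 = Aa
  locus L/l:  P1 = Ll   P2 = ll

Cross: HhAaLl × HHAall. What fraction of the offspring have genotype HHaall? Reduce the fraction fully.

P(HHaall) = 1/16

HhAaLl gametes: HAL×1, HAl×1, HaL×1, Hal×1, hAL×1, hAl×1, haL×1, hal×1
HHAall gametes: HAl×4, Hal×4
HhAaLl×HHAall grid (8·8=64): HHAALl=4 HHAAll=4 HHAaLl=8 HHAall=8 HHaaLl=4 HHaall=4 HhAALl=4 HhAAll=4 HhAaLl=8 HhAall=8 HhaaLl=4 Hhaall=4
HHaall hits 4/64; gcd=4; 4÷4/64÷4 = 1/16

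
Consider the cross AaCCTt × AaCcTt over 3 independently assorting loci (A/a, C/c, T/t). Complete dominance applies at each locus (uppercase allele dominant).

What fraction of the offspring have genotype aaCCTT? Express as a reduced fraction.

P(aaCCTT) = 1/32

AaCCTt gametes: ACT×2, ACt×2, aCT×2, aCt×2
AaCcTt gametes: ACT×1, ACt×1, AcT×1, Act×1, aCT×1, aCt×1, acT×1, act×1
AaCCTt×AaCcTt grid (8·8=64): AACCTT=2 AACCTt=4 AACCtt=2 AACcTT=2 AACcTt=4 AACctt=2 AaCCTT=4 AaCCTt=8 AaCCtt=4 AaCcTT=4 AaCcTt=8 AaCctt=4 aaCCTT=2 aaCCTt=4 aaCCtt=2 aaCcTT=2 aaCcTt=4 aaCctt=2
aaCCTT hits 2/64; gcd=2; 2÷2/64÷2 = 1/32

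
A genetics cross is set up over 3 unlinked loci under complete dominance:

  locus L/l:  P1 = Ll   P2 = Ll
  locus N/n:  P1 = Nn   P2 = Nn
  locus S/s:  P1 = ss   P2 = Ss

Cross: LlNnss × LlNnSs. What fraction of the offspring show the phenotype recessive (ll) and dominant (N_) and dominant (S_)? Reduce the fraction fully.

LlNnss gametes: LNs×2, Lns×2, lNs×2, lns×2
LlNnSs gametes: LNS×1, LNs×1, LnS×1, Lns×1, lNS×1, lNs×1, lnS×1, lns×1
LlNnss×LlNnSs grid (8·8=64): LLNNSs=2 LLNNss=2 LLNnSs=4 LLNnss=4 LLnnSs=2 LLnnss=2 LlNNSs=4 LlNNss=4 LlNnSs=8 LlNnss=8 LlnnSs=4 Llnnss=4 llNNSs=2 llNNss=2 llNnSs=4 llNnss=4 llnnSs=2 llnnss=2
ll N_ S_ hits 6/64; gcd=2; 6÷2/64÷2 = 3/32

P(ll N_ S_) = 3/32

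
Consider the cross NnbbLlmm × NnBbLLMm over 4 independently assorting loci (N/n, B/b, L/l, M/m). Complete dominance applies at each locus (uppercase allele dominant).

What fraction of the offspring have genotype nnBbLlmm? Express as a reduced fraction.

NnbbLlmm gametes: NbLm×4, Nblm×4, nbLm×4, nblm×4
NnBbLLMm gametes: NBLM×2, NBLm×2, NbLM×2, NbLm×2, nBLM×2, nBLm×2, nbLM×2, nbLm×2
NnbbLlmm×NnBbLLMm grid (16·16=256): NNBbLLMm=8 NNBbLLmm=8 NNBbLlMm=8 NNBbLlmm=8 NNbbLLMm=8 NNbbLLmm=8 NNbbLlMm=8 NNbbLlmm=8 NnBbLLMm=16 NnBbLLmm=16 NnBbLlMm=16 NnBbLlmm=16 NnbbLLMm=16 NnbbLLmm=16 NnbbLlMm=16 NnbbLlmm=16 nnBbLLMm=8 nnBbLLmm=8 nnBbLlMm=8 nnBbLlmm=8 nnbbLLMm=8 nnbbLLmm=8 nnbbLlMm=8 nnbbLlmm=8
nnBbLlmm hits 8/256; gcd=8; 8÷8/256÷8 = 1/32

P(nnBbLlmm) = 1/32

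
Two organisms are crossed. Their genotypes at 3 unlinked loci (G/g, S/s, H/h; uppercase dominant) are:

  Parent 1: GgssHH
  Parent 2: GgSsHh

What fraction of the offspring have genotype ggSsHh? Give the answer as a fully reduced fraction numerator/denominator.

GgssHH gametes: GsH×4, gsH×4
GgSsHh gametes: GSH×1, GSh×1, GsH×1, Gsh×1, gSH×1, gSh×1, gsH×1, gsh×1
GgssHH×GgSsHh grid (8·8=64): GGSsHH=4 GGSsHh=4 GGssHH=4 GGssHh=4 GgSsHH=8 GgSsHh=8 GgssHH=8 GgssHh=8 ggSsHH=4 ggSsHh=4 ggssHH=4 ggssHh=4
ggSsHh hits 4/64; gcd=4; 4÷4/64÷4 = 1/16

P(ggSsHh) = 1/16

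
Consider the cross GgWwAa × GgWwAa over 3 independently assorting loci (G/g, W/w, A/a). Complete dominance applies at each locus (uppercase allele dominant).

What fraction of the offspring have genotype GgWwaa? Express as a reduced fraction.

P(GgWwaa) = 1/16

GgWwAa gametes: GWA×1, GWa×1, GwA×1, Gwa×1, gWA×1, gWa×1, gwA×1, gwa×1
GgWwAa gametes: GWA×1, GWa×1, GwA×1, Gwa×1, gWA×1, gWa×1, gwA×1, gwa×1
GgWwAa×GgWwAa grid (8·8=64): GGWWAA=1 GGWWAa=2 GGWWaa=1 GGWwAA=2 GGWwAa=4 GGWwaa=2 GGwwAA=1 GGwwAa=2 GGwwaa=1 GgWWAA=2 GgWWAa=4 GgWWaa=2 GgWwAA=4 GgWwAa=8 GgWwaa=4 GgwwAA=2 GgwwAa=4 Ggwwaa=2 ggWWAA=1 ggWWAa=2 ggWWaa=1 ggWwAA=2 ggWwAa=4 ggWwaa=2 ggwwAA=1 ggwwAa=2 ggwwaa=1
GgWwaa hits 4/64; gcd=4; 4÷4/64÷4 = 1/16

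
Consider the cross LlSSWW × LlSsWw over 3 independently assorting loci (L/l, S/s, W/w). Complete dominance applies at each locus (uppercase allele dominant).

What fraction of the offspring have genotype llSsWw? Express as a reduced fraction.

P(llSsWw) = 1/16

LlSSWW gametes: LSW×4, lSW×4
LlSsWw gametes: LSW×1, LSw×1, LsW×1, Lsw×1, lSW×1, lSw×1, lsW×1, lsw×1
LlSSWW×LlSsWw grid (8·8=64): LLSSWW=4 LLSSWw=4 LLSsWW=4 LLSsWw=4 LlSSWW=8 LlSSWw=8 LlSsWW=8 LlSsWw=8 llSSWW=4 llSSWw=4 llSsWW=4 llSsWw=4
llSsWw hits 4/64; gcd=4; 4÷4/64÷4 = 1/16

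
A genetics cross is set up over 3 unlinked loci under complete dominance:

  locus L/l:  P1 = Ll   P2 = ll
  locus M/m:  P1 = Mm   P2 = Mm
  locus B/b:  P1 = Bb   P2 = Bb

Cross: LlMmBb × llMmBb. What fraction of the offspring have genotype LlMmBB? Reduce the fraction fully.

P(LlMmBB) = 1/16

LlMmBb gametes: LMB×1, LMb×1, LmB×1, Lmb×1, lMB×1, lMb×1, lmB×1, lmb×1
llMmBb gametes: lMB×2, lMb×2, lmB×2, lmb×2
LlMmBb×llMmBb grid (8·8=64): LlMMBB=2 LlMMBb=4 LlMMbb=2 LlMmBB=4 LlMmBb=8 LlMmbb=4 LlmmBB=2 LlmmBb=4 Llmmbb=2 llMMBB=2 llMMBb=4 llMMbb=2 llMmBB=4 llMmBb=8 llMmbb=4 llmmBB=2 llmmBb=4 llmmbb=2
LlMmBB hits 4/64; gcd=4; 4÷4/64÷4 = 1/16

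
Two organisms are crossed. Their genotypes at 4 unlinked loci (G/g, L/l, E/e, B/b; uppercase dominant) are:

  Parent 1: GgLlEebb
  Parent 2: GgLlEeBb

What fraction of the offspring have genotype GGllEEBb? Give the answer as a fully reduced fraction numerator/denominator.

P(GGllEEBb) = 1/128

GgLlEebb gametes: GLEb×2, GLeb×2, GlEb×2, Gleb×2, gLEb×2, gLeb×2, glEb×2, gleb×2
GgLlEeBb gametes: GLEB×1, GLEb×1, GLeB×1, GLeb×1, GlEB×1, GlEb×1, GleB×1, Gleb×1, gLEB×1, gLEb×1, gLeB×1, gLeb×1, glEB×1, glEb×1, gleB×1, gleb×1
GgLlEebb×GgLlEeBb grid (16·16=256): GGLLEEBb=2 GGLLEEbb=2 GGLLEeBb=4 GGLLEebb=4 GGLLeeBb=2 GGLLeebb=2 GGLlEEBb=4 GGLlEEbb=4 GGLlEeBb=8 GGLlEebb=8 GGLleeBb=4 GGLleebb=4 GGllEEBb=2 GGllEEbb=2 GGllEeBb=4 GGllEebb=4 GGlleeBb=2 GGlleebb=2 GgLLEEBb=4 GgLLEEbb=4 GgLLEeBb=8 GgLLEebb=8 GgLLeeBb=4 GgLLeebb=4 GgLlEEBb=8 GgLlEEbb=8 GgLlEeBb=16 GgLlEebb=16 GgLleeBb=8 GgLleebb=8 GgllEEBb=4 GgllEEbb=4 GgllEeBb=8 GgllEebb=8 GglleeBb=4 Gglleebb=4 ggLLEEBb=2 ggLLEEbb=2 ggLLEeBb=4 ggLLEebb=4 ggLLeeBb=2 ggLLeebb=2 ggLlEEBb=4 ggLlEEbb=4 ggLlEeBb=8 ggLlEebb=8 ggLleeBb=4 ggLleebb=4 ggllEEBb=2 ggllEEbb=2 ggllEeBb=4 ggllEebb=4 gglleeBb=2 gglleebb=2
GGllEEBb hits 2/256; gcd=2; 2÷2/256÷2 = 1/128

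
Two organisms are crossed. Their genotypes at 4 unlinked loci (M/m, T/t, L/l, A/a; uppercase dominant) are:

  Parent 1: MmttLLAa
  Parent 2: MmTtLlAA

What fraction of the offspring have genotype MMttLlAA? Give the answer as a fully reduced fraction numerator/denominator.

MmttLLAa gametes: MtLA×4, MtLa×4, mtLA×4, mtLa×4
MmTtLlAA gametes: MTLA×2, MTlA×2, MtLA×2, MtlA×2, mTLA×2, mTlA×2, mtLA×2, mtlA×2
MmttLLAa×MmTtLlAA grid (16·16=256): MMTtLLAA=8 MMTtLLAa=8 MMTtLlAA=8 MMTtLlAa=8 MMttLLAA=8 MMttLLAa=8 MMttLlAA=8 MMttLlAa=8 MmTtLLAA=16 MmTtLLAa=16 MmTtLlAA=16 MmTtLlAa=16 MmttLLAA=16 MmttLLAa=16 MmttLlAA=16 MmttLlAa=16 mmTtLLAA=8 mmTtLLAa=8 mmTtLlAA=8 mmTtLlAa=8 mmttLLAA=8 mmttLLAa=8 mmttLlAA=8 mmttLlAa=8
MMttLlAA hits 8/256; gcd=8; 8÷8/256÷8 = 1/32

P(MMttLlAA) = 1/32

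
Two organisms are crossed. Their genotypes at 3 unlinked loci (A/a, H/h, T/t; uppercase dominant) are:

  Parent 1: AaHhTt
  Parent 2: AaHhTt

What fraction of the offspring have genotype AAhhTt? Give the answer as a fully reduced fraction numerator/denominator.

AaHhTt gametes: AHT×1, AHt×1, AhT×1, Aht×1, aHT×1, aHt×1, ahT×1, aht×1
AaHhTt gametes: AHT×1, AHt×1, AhT×1, Aht×1, aHT×1, aHt×1, ahT×1, aht×1
AaHhTt×AaHhTt grid (8·8=64): AAHHTT=1 AAHHTt=2 AAHHtt=1 AAHhTT=2 AAHhTt=4 AAHhtt=2 AAhhTT=1 AAhhTt=2 AAhhtt=1 AaHHTT=2 AaHHTt=4 AaHHtt=2 AaHhTT=4 AaHhTt=8 AaHhtt=4 AahhTT=2 AahhTt=4 Aahhtt=2 aaHHTT=1 aaHHTt=2 aaHHtt=1 aaHhTT=2 aaHhTt=4 aaHhtt=2 aahhTT=1 aahhTt=2 aahhtt=1
AAhhTt hits 2/64; gcd=2; 2÷2/64÷2 = 1/32

P(AAhhTt) = 1/32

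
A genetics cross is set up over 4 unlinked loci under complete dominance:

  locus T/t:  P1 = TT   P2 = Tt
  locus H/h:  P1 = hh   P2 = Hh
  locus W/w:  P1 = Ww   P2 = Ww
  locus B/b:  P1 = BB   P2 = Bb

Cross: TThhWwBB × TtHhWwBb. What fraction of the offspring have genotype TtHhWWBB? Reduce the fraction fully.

P(TtHhWWBB) = 1/32

TThhWwBB gametes: ThWB×8, ThwB×8
TtHhWwBb gametes: THWB×1, THWb×1, THwB×1, THwb×1, ThWB×1, ThWb×1, ThwB×1, Thwb×1, tHWB×1, tHWb×1, tHwB×1, tHwb×1, thWB×1, thWb×1, thwB×1, thwb×1
TThhWwBB×TtHhWwBb grid (16·16=256): TTHhWWBB=8 TTHhWWBb=8 TTHhWwBB=16 TTHhWwBb=16 TTHhwwBB=8 TTHhwwBb=8 TThhWWBB=8 TThhWWBb=8 TThhWwBB=16 TThhWwBb=16 TThhwwBB=8 TThhwwBb=8 TtHhWWBB=8 TtHhWWBb=8 TtHhWwBB=16 TtHhWwBb=16 TtHhwwBB=8 TtHhwwBb=8 TthhWWBB=8 TthhWWBb=8 TthhWwBB=16 TthhWwBb=16 TthhwwBB=8 TthhwwBb=8
TtHhWWBB hits 8/256; gcd=8; 8÷8/256÷8 = 1/32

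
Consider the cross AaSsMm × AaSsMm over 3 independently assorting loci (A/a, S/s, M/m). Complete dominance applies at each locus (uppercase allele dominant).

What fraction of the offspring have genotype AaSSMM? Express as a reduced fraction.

AaSsMm gametes: ASM×1, ASm×1, AsM×1, Asm×1, aSM×1, aSm×1, asM×1, asm×1
AaSsMm gametes: ASM×1, ASm×1, AsM×1, Asm×1, aSM×1, aSm×1, asM×1, asm×1
AaSsMm×AaSsMm grid (8·8=64): AASSMM=1 AASSMm=2 AASSmm=1 AASsMM=2 AASsMm=4 AASsmm=2 AAssMM=1 AAssMm=2 AAssmm=1 AaSSMM=2 AaSSMm=4 AaSSmm=2 AaSsMM=4 AaSsMm=8 AaSsmm=4 AassMM=2 AassMm=4 Aassmm=2 aaSSMM=1 aaSSMm=2 aaSSmm=1 aaSsMM=2 aaSsMm=4 aaSsmm=2 aassMM=1 aassMm=2 aassmm=1
AaSSMM hits 2/64; gcd=2; 2÷2/64÷2 = 1/32

P(AaSSMM) = 1/32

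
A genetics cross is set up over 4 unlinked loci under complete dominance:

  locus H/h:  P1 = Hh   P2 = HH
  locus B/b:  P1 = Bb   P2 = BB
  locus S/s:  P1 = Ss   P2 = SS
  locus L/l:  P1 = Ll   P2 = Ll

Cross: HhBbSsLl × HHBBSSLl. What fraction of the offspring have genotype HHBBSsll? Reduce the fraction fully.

P(HHBBSsll) = 1/32

HhBbSsLl gametes: HBSL×1, HBSl×1, HBsL×1, HBsl×1, HbSL×1, HbSl×1, HbsL×1, Hbsl×1, hBSL×1, hBSl×1, hBsL×1, hBsl×1, hbSL×1, hbSl×1, hbsL×1, hbsl×1
HHBBSSLl gametes: HBSL×8, HBSl×8
HhBbSsLl×HHBBSSLl grid (16·16=256): HHBBSSLL=8 HHBBSSLl=16 HHBBSSll=8 HHBBSsLL=8 HHBBSsLl=16 HHBBSsll=8 HHBbSSLL=8 HHBbSSLl=16 HHBbSSll=8 HHBbSsLL=8 HHBbSsLl=16 HHBbSsll=8 HhBBSSLL=8 HhBBSSLl=16 HhBBSSll=8 HhBBSsLL=8 HhBBSsLl=16 HhBBSsll=8 HhBbSSLL=8 HhBbSSLl=16 HhBbSSll=8 HhBbSsLL=8 HhBbSsLl=16 HhBbSsll=8
HHBBSsll hits 8/256; gcd=8; 8÷8/256÷8 = 1/32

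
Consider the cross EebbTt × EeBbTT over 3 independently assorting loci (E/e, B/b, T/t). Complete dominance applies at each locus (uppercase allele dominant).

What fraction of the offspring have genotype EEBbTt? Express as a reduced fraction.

P(EEBbTt) = 1/16

EebbTt gametes: EbT×2, Ebt×2, ebT×2, ebt×2
EeBbTT gametes: EBT×2, EbT×2, eBT×2, ebT×2
EebbTt×EeBbTT grid (8·8=64): EEBbTT=4 EEBbTt=4 EEbbTT=4 EEbbTt=4 EeBbTT=8 EeBbTt=8 EebbTT=8 EebbTt=8 eeBbTT=4 eeBbTt=4 eebbTT=4 eebbTt=4
EEBbTt hits 4/64; gcd=4; 4÷4/64÷4 = 1/16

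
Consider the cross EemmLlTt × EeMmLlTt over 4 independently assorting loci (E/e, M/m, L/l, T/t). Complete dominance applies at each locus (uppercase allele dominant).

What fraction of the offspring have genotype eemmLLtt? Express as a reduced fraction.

EemmLlTt gametes: EmLT×2, EmLt×2, EmlT×2, Emlt×2, emLT×2, emLt×2, emlT×2, emlt×2
EeMmLlTt gametes: EMLT×1, EMLt×1, EMlT×1, EMlt×1, EmLT×1, EmLt×1, EmlT×1, Emlt×1, eMLT×1, eMLt×1, eMlT×1, eMlt×1, emLT×1, emLt×1, emlT×1, emlt×1
EemmLlTt×EeMmLlTt grid (16·16=256): EEMmLLTT=2 EEMmLLTt=4 EEMmLLtt=2 EEMmLlTT=4 EEMmLlTt=8 EEMmLltt=4 EEMmllTT=2 EEMmllTt=4 EEMmlltt=2 EEmmLLTT=2 EEmmLLTt=4 EEmmLLtt=2 EEmmLlTT=4 EEmmLlTt=8 EEmmLltt=4 EEmmllTT=2 EEmmllTt=4 EEmmlltt=2 EeMmLLTT=4 EeMmLLTt=8 EeMmLLtt=4 EeMmLlTT=8 EeMmLlTt=16 EeMmLltt=8 EeMmllTT=4 EeMmllTt=8 EeMmlltt=4 EemmLLTT=4 EemmLLTt=8 EemmLLtt=4 EemmLlTT=8 EemmLlTt=16 EemmLltt=8 EemmllTT=4 EemmllTt=8 Eemmlltt=4 eeMmLLTT=2 eeMmLLTt=4 eeMmLLtt=2 eeMmLlTT=4 eeMmLlTt=8 eeMmLltt=4 eeMmllTT=2 eeMmllTt=4 eeMmlltt=2 eemmLLTT=2 eemmLLTt=4 eemmLLtt=2 eemmLlTT=4 eemmLlTt=8 eemmLltt=4 eemmllTT=2 eemmllTt=4 eemmlltt=2
eemmLLtt hits 2/256; gcd=2; 2÷2/256÷2 = 1/128

P(eemmLLtt) = 1/128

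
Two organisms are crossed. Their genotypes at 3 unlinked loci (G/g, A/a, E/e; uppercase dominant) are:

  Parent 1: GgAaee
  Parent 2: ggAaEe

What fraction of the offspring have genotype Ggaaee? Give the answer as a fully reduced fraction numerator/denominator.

GgAaee gametes: GAe×2, Gae×2, gAe×2, gae×2
ggAaEe gametes: gAE×2, gAe×2, gaE×2, gae×2
GgAaee×ggAaEe grid (8·8=64): GgAAEe=4 GgAAee=4 GgAaEe=8 GgAaee=8 GgaaEe=4 Ggaaee=4 ggAAEe=4 ggAAee=4 ggAaEe=8 ggAaee=8 ggaaEe=4 ggaaee=4
Ggaaee hits 4/64; gcd=4; 4÷4/64÷4 = 1/16

P(Ggaaee) = 1/16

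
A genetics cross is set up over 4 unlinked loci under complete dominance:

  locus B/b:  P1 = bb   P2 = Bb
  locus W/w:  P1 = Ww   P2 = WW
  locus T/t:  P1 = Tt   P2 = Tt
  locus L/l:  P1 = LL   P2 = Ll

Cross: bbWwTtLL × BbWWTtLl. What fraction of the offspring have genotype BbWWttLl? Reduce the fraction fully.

bbWwTtLL gametes: bWTL×4, bWtL×4, bwTL×4, bwtL×4
BbWWTtLl gametes: BWTL×2, BWTl×2, BWtL×2, BWtl×2, bWTL×2, bWTl×2, bWtL×2, bWtl×2
bbWwTtLL×BbWWTtLl grid (16·16=256): BbWWTTLL=8 BbWWTTLl=8 BbWWTtLL=16 BbWWTtLl=16 BbWWttLL=8 BbWWttLl=8 BbWwTTLL=8 BbWwTTLl=8 BbWwTtLL=16 BbWwTtLl=16 BbWwttLL=8 BbWwttLl=8 bbWWTTLL=8 bbWWTTLl=8 bbWWTtLL=16 bbWWTtLl=16 bbWWttLL=8 bbWWttLl=8 bbWwTTLL=8 bbWwTTLl=8 bbWwTtLL=16 bbWwTtLl=16 bbWwttLL=8 bbWwttLl=8
BbWWttLl hits 8/256; gcd=8; 8÷8/256÷8 = 1/32

P(BbWWttLl) = 1/32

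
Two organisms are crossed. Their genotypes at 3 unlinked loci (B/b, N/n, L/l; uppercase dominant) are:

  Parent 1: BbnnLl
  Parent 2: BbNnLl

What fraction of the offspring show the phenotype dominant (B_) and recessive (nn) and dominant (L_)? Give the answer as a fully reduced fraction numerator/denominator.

BbnnLl gametes: BnL×2, Bnl×2, bnL×2, bnl×2
BbNnLl gametes: BNL×1, BNl×1, BnL×1, Bnl×1, bNL×1, bNl×1, bnL×1, bnl×1
BbnnLl×BbNnLl grid (8·8=64): BBNnLL=2 BBNnLl=4 BBNnll=2 BBnnLL=2 BBnnLl=4 BBnnll=2 BbNnLL=4 BbNnLl=8 BbNnll=4 BbnnLL=4 BbnnLl=8 Bbnnll=4 bbNnLL=2 bbNnLl=4 bbNnll=2 bbnnLL=2 bbnnLl=4 bbnnll=2
B_ nn L_ hits 18/64; gcd=2; 18÷2/64÷2 = 9/32

P(B_ nn L_) = 9/32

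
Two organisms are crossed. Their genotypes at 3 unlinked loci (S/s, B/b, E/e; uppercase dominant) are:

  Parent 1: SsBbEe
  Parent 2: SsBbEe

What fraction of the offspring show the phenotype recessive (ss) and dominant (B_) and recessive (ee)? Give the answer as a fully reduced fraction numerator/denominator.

SsBbEe gametes: SBE×1, SBe×1, SbE×1, Sbe×1, sBE×1, sBe×1, sbE×1, sbe×1
SsBbEe gametes: SBE×1, SBe×1, SbE×1, Sbe×1, sBE×1, sBe×1, sbE×1, sbe×1
SsBbEe×SsBbEe grid (8·8=64): SSBBEE=1 SSBBEe=2 SSBBee=1 SSBbEE=2 SSBbEe=4 SSBbee=2 SSbbEE=1 SSbbEe=2 SSbbee=1 SsBBEE=2 SsBBEe=4 SsBBee=2 SsBbEE=4 SsBbEe=8 SsBbee=4 SsbbEE=2 SsbbEe=4 Ssbbee=2 ssBBEE=1 ssBBEe=2 ssBBee=1 ssBbEE=2 ssBbEe=4 ssBbee=2 ssbbEE=1 ssbbEe=2 ssbbee=1
ss B_ ee hits 3/64; gcd=1; 3÷1/64÷1 = 3/64

P(ss B_ ee) = 3/64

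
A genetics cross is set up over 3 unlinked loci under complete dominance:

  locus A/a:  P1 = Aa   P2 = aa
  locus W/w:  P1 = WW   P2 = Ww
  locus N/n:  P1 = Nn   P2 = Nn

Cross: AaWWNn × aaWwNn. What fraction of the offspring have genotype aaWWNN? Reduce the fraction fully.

AaWWNn gametes: AWN×2, AWn×2, aWN×2, aWn×2
aaWwNn gametes: aWN×2, aWn×2, awN×2, awn×2
AaWWNn×aaWwNn grid (8·8=64): AaWWNN=4 AaWWNn=8 AaWWnn=4 AaWwNN=4 AaWwNn=8 AaWwnn=4 aaWWNN=4 aaWWNn=8 aaWWnn=4 aaWwNN=4 aaWwNn=8 aaWwnn=4
aaWWNN hits 4/64; gcd=4; 4÷4/64÷4 = 1/16

P(aaWWNN) = 1/16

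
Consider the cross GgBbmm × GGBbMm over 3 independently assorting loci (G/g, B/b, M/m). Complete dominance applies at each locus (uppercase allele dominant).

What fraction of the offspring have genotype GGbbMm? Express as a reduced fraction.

GgBbmm gametes: GBm×2, Gbm×2, gBm×2, gbm×2
GGBbMm gametes: GBM×2, GBm×2, GbM×2, Gbm×2
GgBbmm×GGBbMm grid (8·8=64): GGBBMm=4 GGBBmm=4 GGBbMm=8 GGBbmm=8 GGbbMm=4 GGbbmm=4 GgBBMm=4 GgBBmm=4 GgBbMm=8 GgBbmm=8 GgbbMm=4 Ggbbmm=4
GGbbMm hits 4/64; gcd=4; 4÷4/64÷4 = 1/16

P(GGbbMm) = 1/16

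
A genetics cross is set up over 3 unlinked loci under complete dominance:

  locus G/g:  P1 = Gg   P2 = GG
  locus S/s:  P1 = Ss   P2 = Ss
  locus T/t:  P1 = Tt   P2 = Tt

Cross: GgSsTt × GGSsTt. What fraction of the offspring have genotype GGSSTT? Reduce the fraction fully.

GgSsTt gametes: GST×1, GSt×1, GsT×1, Gst×1, gST×1, gSt×1, gsT×1, gst×1
GGSsTt gametes: GST×2, GSt×2, GsT×2, Gst×2
GgSsTt×GGSsTt grid (8·8=64): GGSSTT=2 GGSSTt=4 GGSStt=2 GGSsTT=4 GGSsTt=8 GGSstt=4 GGssTT=2 GGssTt=4 GGsstt=2 GgSSTT=2 GgSSTt=4 GgSStt=2 GgSsTT=4 GgSsTt=8 GgSstt=4 GgssTT=2 GgssTt=4 Ggsstt=2
GGSSTT hits 2/64; gcd=2; 2÷2/64÷2 = 1/32

P(GGSSTT) = 1/32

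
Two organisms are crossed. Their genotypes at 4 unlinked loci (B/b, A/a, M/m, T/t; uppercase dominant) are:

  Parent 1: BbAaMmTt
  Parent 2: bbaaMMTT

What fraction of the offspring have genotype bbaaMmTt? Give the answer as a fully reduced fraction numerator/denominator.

P(bbaaMmTt) = 1/16

BbAaMmTt gametes: BAMT×1, BAMt×1, BAmT×1, BAmt×1, BaMT×1, BaMt×1, BamT×1, Bamt×1, bAMT×1, bAMt×1, bAmT×1, bAmt×1, baMT×1, baMt×1, bamT×1, bamt×1
bbaaMMTT gametes: baMT×16
BbAaMmTt×bbaaMMTT grid (16·16=256): BbAaMMTT=16 BbAaMMTt=16 BbAaMmTT=16 BbAaMmTt=16 BbaaMMTT=16 BbaaMMTt=16 BbaaMmTT=16 BbaaMmTt=16 bbAaMMTT=16 bbAaMMTt=16 bbAaMmTT=16 bbAaMmTt=16 bbaaMMTT=16 bbaaMMTt=16 bbaaMmTT=16 bbaaMmTt=16
bbaaMmTt hits 16/256; gcd=16; 16÷16/256÷16 = 1/16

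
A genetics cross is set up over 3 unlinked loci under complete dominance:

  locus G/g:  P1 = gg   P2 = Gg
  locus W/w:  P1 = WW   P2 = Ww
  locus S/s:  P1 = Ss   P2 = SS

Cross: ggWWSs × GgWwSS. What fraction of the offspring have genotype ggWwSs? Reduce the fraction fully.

P(ggWwSs) = 1/8

ggWWSs gametes: gWS×4, gWs×4
GgWwSS gametes: GWS×2, GwS×2, gWS×2, gwS×2
ggWWSs×GgWwSS grid (8·8=64): GgWWSS=8 GgWWSs=8 GgWwSS=8 GgWwSs=8 ggWWSS=8 ggWWSs=8 ggWwSS=8 ggWwSs=8
ggWwSs hits 8/64; gcd=8; 8÷8/64÷8 = 1/8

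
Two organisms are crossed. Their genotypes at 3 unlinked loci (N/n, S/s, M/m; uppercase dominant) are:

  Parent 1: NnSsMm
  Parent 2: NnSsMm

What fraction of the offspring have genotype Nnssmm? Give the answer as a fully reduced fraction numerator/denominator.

P(Nnssmm) = 1/32

NnSsMm gametes: NSM×1, NSm×1, NsM×1, Nsm×1, nSM×1, nSm×1, nsM×1, nsm×1
NnSsMm gametes: NSM×1, NSm×1, NsM×1, Nsm×1, nSM×1, nSm×1, nsM×1, nsm×1
NnSsMm×NnSsMm grid (8·8=64): NNSSMM=1 NNSSMm=2 NNSSmm=1 NNSsMM=2 NNSsMm=4 NNSsmm=2 NNssMM=1 NNssMm=2 NNssmm=1 NnSSMM=2 NnSSMm=4 NnSSmm=2 NnSsMM=4 NnSsMm=8 NnSsmm=4 NnssMM=2 NnssMm=4 Nnssmm=2 nnSSMM=1 nnSSMm=2 nnSSmm=1 nnSsMM=2 nnSsMm=4 nnSsmm=2 nnssMM=1 nnssMm=2 nnssmm=1
Nnssmm hits 2/64; gcd=2; 2÷2/64÷2 = 1/32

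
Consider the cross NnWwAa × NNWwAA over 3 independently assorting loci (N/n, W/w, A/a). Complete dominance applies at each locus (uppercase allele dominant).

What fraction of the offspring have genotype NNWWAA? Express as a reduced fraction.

NnWwAa gametes: NWA×1, NWa×1, NwA×1, Nwa×1, nWA×1, nWa×1, nwA×1, nwa×1
NNWwAA gametes: NWA×4, NwA×4
NnWwAa×NNWwAA grid (8·8=64): NNWWAA=4 NNWWAa=4 NNWwAA=8 NNWwAa=8 NNwwAA=4 NNwwAa=4 NnWWAA=4 NnWWAa=4 NnWwAA=8 NnWwAa=8 NnwwAA=4 NnwwAa=4
NNWWAA hits 4/64; gcd=4; 4÷4/64÷4 = 1/16

P(NNWWAA) = 1/16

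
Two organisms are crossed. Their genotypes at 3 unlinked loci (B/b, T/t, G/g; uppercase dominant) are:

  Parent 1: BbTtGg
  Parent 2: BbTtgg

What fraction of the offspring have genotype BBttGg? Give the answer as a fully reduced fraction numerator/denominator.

BbTtGg gametes: BTG×1, BTg×1, BtG×1, Btg×1, bTG×1, bTg×1, btG×1, btg×1
BbTtgg gametes: BTg×2, Btg×2, bTg×2, btg×2
BbTtGg×BbTtgg grid (8·8=64): BBTTGg=2 BBTTgg=2 BBTtGg=4 BBTtgg=4 BBttGg=2 BBttgg=2 BbTTGg=4 BbTTgg=4 BbTtGg=8 BbTtgg=8 BbttGg=4 Bbttgg=4 bbTTGg=2 bbTTgg=2 bbTtGg=4 bbTtgg=4 bbttGg=2 bbttgg=2
BBttGg hits 2/64; gcd=2; 2÷2/64÷2 = 1/32

P(BBttGg) = 1/32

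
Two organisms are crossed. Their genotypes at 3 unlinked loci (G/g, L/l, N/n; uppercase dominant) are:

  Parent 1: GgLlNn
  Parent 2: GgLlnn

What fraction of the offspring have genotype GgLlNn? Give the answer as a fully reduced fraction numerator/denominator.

GgLlNn gametes: GLN×1, GLn×1, GlN×1, Gln×1, gLN×1, gLn×1, glN×1, gln×1
GgLlnn gametes: GLn×2, Gln×2, gLn×2, gln×2
GgLlNn×GgLlnn grid (8·8=64): GGLLNn=2 GGLLnn=2 GGLlNn=4 GGLlnn=4 GGllNn=2 GGllnn=2 GgLLNn=4 GgLLnn=4 GgLlNn=8 GgLlnn=8 GgllNn=4 Ggllnn=4 ggLLNn=2 ggLLnn=2 ggLlNn=4 ggLlnn=4 ggllNn=2 ggllnn=2
GgLlNn hits 8/64; gcd=8; 8÷8/64÷8 = 1/8

P(GgLlNn) = 1/8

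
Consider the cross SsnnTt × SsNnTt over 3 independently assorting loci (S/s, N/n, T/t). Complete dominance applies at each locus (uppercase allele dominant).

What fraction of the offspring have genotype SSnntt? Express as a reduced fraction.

P(SSnntt) = 1/32

SsnnTt gametes: SnT×2, Snt×2, snT×2, snt×2
SsNnTt gametes: SNT×1, SNt×1, SnT×1, Snt×1, sNT×1, sNt×1, snT×1, snt×1
SsnnTt×SsNnTt grid (8·8=64): SSNnTT=2 SSNnTt=4 SSNntt=2 SSnnTT=2 SSnnTt=4 SSnntt=2 SsNnTT=4 SsNnTt=8 SsNntt=4 SsnnTT=4 SsnnTt=8 Ssnntt=4 ssNnTT=2 ssNnTt=4 ssNntt=2 ssnnTT=2 ssnnTt=4 ssnntt=2
SSnntt hits 2/64; gcd=2; 2÷2/64÷2 = 1/32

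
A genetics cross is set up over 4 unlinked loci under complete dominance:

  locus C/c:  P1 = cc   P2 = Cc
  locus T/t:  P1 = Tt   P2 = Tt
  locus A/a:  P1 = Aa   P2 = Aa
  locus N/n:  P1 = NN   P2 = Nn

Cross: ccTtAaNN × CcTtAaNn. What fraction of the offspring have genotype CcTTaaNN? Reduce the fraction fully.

ccTtAaNN gametes: cTAN×4, cTaN×4, ctAN×4, ctaN×4
CcTtAaNn gametes: CTAN×1, CTAn×1, CTaN×1, CTan×1, CtAN×1, CtAn×1, CtaN×1, Ctan×1, cTAN×1, cTAn×1, cTaN×1, cTan×1, ctAN×1, ctAn×1, ctaN×1, ctan×1
ccTtAaNN×CcTtAaNn grid (16·16=256): CcTTAANN=4 CcTTAANn=4 CcTTAaNN=8 CcTTAaNn=8 CcTTaaNN=4 CcTTaaNn=4 CcTtAANN=8 CcTtAANn=8 CcTtAaNN=16 CcTtAaNn=16 CcTtaaNN=8 CcTtaaNn=8 CcttAANN=4 CcttAANn=4 CcttAaNN=8 CcttAaNn=8 CcttaaNN=4 CcttaaNn=4 ccTTAANN=4 ccTTAANn=4 ccTTAaNN=8 ccTTAaNn=8 ccTTaaNN=4 ccTTaaNn=4 ccTtAANN=8 ccTtAANn=8 ccTtAaNN=16 ccTtAaNn=16 ccTtaaNN=8 ccTtaaNn=8 ccttAANN=4 ccttAANn=4 ccttAaNN=8 ccttAaNn=8 ccttaaNN=4 ccttaaNn=4
CcTTaaNN hits 4/256; gcd=4; 4÷4/256÷4 = 1/64

P(CcTTaaNN) = 1/64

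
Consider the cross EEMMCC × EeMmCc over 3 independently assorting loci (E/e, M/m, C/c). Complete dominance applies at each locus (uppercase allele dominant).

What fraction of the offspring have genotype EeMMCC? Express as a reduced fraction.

EEMMCC gametes: EMC×8
EeMmCc gametes: EMC×1, EMc×1, EmC×1, Emc×1, eMC×1, eMc×1, emC×1, emc×1
EEMMCC×EeMmCc grid (8·8=64): EEMMCC=8 EEMMCc=8 EEMmCC=8 EEMmCc=8 EeMMCC=8 EeMMCc=8 EeMmCC=8 EeMmCc=8
EeMMCC hits 8/64; gcd=8; 8÷8/64÷8 = 1/8

P(EeMMCC) = 1/8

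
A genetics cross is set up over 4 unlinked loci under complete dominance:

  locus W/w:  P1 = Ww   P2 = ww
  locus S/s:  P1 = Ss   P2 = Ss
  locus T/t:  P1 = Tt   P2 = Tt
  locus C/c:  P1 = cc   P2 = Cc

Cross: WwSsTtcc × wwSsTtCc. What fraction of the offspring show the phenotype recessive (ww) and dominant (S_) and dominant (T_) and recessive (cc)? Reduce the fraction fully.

P(ww S_ T_ cc) = 9/64

WwSsTtcc gametes: WSTc×2, WStc×2, WsTc×2, Wstc×2, wSTc×2, wStc×2, wsTc×2, wstc×2
wwSsTtCc gametes: wSTC×2, wSTc×2, wStC×2, wStc×2, wsTC×2, wsTc×2, wstC×2, wstc×2
WwSsTtcc×wwSsTtCc grid (16·16=256): WwSSTTCc=4 WwSSTTcc=4 WwSSTtCc=8 WwSSTtcc=8 WwSSttCc=4 WwSSttcc=4 WwSsTTCc=8 WwSsTTcc=8 WwSsTtCc=16 WwSsTtcc=16 WwSsttCc=8 WwSsttcc=8 WwssTTCc=4 WwssTTcc=4 WwssTtCc=8 WwssTtcc=8 WwssttCc=4 Wwssttcc=4 wwSSTTCc=4 wwSSTTcc=4 wwSSTtCc=8 wwSSTtcc=8 wwSSttCc=4 wwSSttcc=4 wwSsTTCc=8 wwSsTTcc=8 wwSsTtCc=16 wwSsTtcc=16 wwSsttCc=8 wwSsttcc=8 wwssTTCc=4 wwssTTcc=4 wwssTtCc=8 wwssTtcc=8 wwssttCc=4 wwssttcc=4
ww S_ T_ cc hits 36/256; gcd=4; 36÷4/256÷4 = 9/64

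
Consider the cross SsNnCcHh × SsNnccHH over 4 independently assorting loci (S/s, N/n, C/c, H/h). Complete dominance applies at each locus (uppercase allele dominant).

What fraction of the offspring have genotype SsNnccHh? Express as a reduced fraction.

P(SsNnccHh) = 1/16

SsNnCcHh gametes: SNCH×1, SNCh×1, SNcH×1, SNch×1, SnCH×1, SnCh×1, SncH×1, Snch×1, sNCH×1, sNCh×1, sNcH×1, sNch×1, snCH×1, snCh×1, sncH×1, snch×1
SsNnccHH gametes: SNcH×4, SncH×4, sNcH×4, sncH×4
SsNnCcHh×SsNnccHH grid (16·16=256): SSNNCcHH=4 SSNNCcHh=4 SSNNccHH=4 SSNNccHh=4 SSNnCcHH=8 SSNnCcHh=8 SSNnccHH=8 SSNnccHh=8 SSnnCcHH=4 SSnnCcHh=4 SSnnccHH=4 SSnnccHh=4 SsNNCcHH=8 SsNNCcHh=8 SsNNccHH=8 SsNNccHh=8 SsNnCcHH=16 SsNnCcHh=16 SsNnccHH=16 SsNnccHh=16 SsnnCcHH=8 SsnnCcHh=8 SsnnccHH=8 SsnnccHh=8 ssNNCcHH=4 ssNNCcHh=4 ssNNccHH=4 ssNNccHh=4 ssNnCcHH=8 ssNnCcHh=8 ssNnccHH=8 ssNnccHh=8 ssnnCcHH=4 ssnnCcHh=4 ssnnccHH=4 ssnnccHh=4
SsNnccHh hits 16/256; gcd=16; 16÷16/256÷16 = 1/16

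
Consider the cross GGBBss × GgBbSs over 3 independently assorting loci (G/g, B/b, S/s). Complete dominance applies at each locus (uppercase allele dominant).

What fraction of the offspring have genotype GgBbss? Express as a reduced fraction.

P(GgBbss) = 1/8

GGBBss gametes: GBs×8
GgBbSs gametes: GBS×1, GBs×1, GbS×1, Gbs×1, gBS×1, gBs×1, gbS×1, gbs×1
GGBBss×GgBbSs grid (8·8=64): GGBBSs=8 GGBBss=8 GGBbSs=8 GGBbss=8 GgBBSs=8 GgBBss=8 GgBbSs=8 GgBbss=8
GgBbss hits 8/64; gcd=8; 8÷8/64÷8 = 1/8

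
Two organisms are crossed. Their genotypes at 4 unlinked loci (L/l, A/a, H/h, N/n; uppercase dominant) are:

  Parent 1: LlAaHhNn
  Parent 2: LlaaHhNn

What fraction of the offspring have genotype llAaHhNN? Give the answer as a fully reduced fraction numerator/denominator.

P(llAaHhNN) = 1/64

LlAaHhNn gametes: LAHN×1, LAHn×1, LAhN×1, LAhn×1, LaHN×1, LaHn×1, LahN×1, Lahn×1, lAHN×1, lAHn×1, lAhN×1, lAhn×1, laHN×1, laHn×1, lahN×1, lahn×1
LlaaHhNn gametes: LaHN×2, LaHn×2, LahN×2, Lahn×2, laHN×2, laHn×2, lahN×2, lahn×2
LlAaHhNn×LlaaHhNn grid (16·16=256): LLAaHHNN=2 LLAaHHNn=4 LLAaHHnn=2 LLAaHhNN=4 LLAaHhNn=8 LLAaHhnn=4 LLAahhNN=2 LLAahhNn=4 LLAahhnn=2 LLaaHHNN=2 LLaaHHNn=4 LLaaHHnn=2 LLaaHhNN=4 LLaaHhNn=8 LLaaHhnn=4 LLaahhNN=2 LLaahhNn=4 LLaahhnn=2 LlAaHHNN=4 LlAaHHNn=8 LlAaHHnn=4 LlAaHhNN=8 LlAaHhNn=16 LlAaHhnn=8 LlAahhNN=4 LlAahhNn=8 LlAahhnn=4 LlaaHHNN=4 LlaaHHNn=8 LlaaHHnn=4 LlaaHhNN=8 LlaaHhNn=16 LlaaHhnn=8 LlaahhNN=4 LlaahhNn=8 Llaahhnn=4 llAaHHNN=2 llAaHHNn=4 llAaHHnn=2 llAaHhNN=4 llAaHhNn=8 llAaHhnn=4 llAahhNN=2 llAahhNn=4 llAahhnn=2 llaaHHNN=2 llaaHHNn=4 llaaHHnn=2 llaaHhNN=4 llaaHhNn=8 llaaHhnn=4 llaahhNN=2 llaahhNn=4 llaahhnn=2
llAaHhNN hits 4/256; gcd=4; 4÷4/256÷4 = 1/64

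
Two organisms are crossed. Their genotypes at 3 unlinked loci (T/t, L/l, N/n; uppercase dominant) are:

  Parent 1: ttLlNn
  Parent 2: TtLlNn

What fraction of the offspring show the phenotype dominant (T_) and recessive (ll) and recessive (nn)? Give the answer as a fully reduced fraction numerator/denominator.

P(T_ ll nn) = 1/32

ttLlNn gametes: tLN×2, tLn×2, tlN×2, tln×2
TtLlNn gametes: TLN×1, TLn×1, TlN×1, Tln×1, tLN×1, tLn×1, tlN×1, tln×1
ttLlNn×TtLlNn grid (8·8=64): TtLLNN=2 TtLLNn=4 TtLLnn=2 TtLlNN=4 TtLlNn=8 TtLlnn=4 TtllNN=2 TtllNn=4 Ttllnn=2 ttLLNN=2 ttLLNn=4 ttLLnn=2 ttLlNN=4 ttLlNn=8 ttLlnn=4 ttllNN=2 ttllNn=4 ttllnn=2
T_ ll nn hits 2/64; gcd=2; 2÷2/64÷2 = 1/32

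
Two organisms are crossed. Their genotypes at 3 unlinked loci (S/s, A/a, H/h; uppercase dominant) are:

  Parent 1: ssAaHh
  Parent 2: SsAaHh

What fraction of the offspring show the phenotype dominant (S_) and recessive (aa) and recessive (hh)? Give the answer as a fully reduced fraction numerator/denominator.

P(S_ aa hh) = 1/32

ssAaHh gametes: sAH×2, sAh×2, saH×2, sah×2
SsAaHh gametes: SAH×1, SAh×1, SaH×1, Sah×1, sAH×1, sAh×1, saH×1, sah×1
ssAaHh×SsAaHh grid (8·8=64): SsAAHH=2 SsAAHh=4 SsAAhh=2 SsAaHH=4 SsAaHh=8 SsAahh=4 SsaaHH=2 SsaaHh=4 Ssaahh=2 ssAAHH=2 ssAAHh=4 ssAAhh=2 ssAaHH=4 ssAaHh=8 ssAahh=4 ssaaHH=2 ssaaHh=4 ssaahh=2
S_ aa hh hits 2/64; gcd=2; 2÷2/64÷2 = 1/32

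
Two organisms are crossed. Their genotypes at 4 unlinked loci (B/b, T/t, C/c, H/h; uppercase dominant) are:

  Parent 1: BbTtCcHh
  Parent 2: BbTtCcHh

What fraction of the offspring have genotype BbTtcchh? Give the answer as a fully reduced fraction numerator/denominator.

BbTtCcHh gametes: BTCH×1, BTCh×1, BTcH×1, BTch×1, BtCH×1, BtCh×1, BtcH×1, Btch×1, bTCH×1, bTCh×1, bTcH×1, bTch×1, btCH×1, btCh×1, btcH×1, btch×1
BbTtCcHh gametes: BTCH×1, BTCh×1, BTcH×1, BTch×1, BtCH×1, BtCh×1, BtcH×1, Btch×1, bTCH×1, bTCh×1, bTcH×1, bTch×1, btCH×1, btCh×1, btcH×1, btch×1
BbTtCcHh×BbTtCcHh grid (16·16=256): BBTTCCHH=1 BBTTCCHh=2 BBTTCChh=1 BBTTCcHH=2 BBTTCcHh=4 BBTTCchh=2 BBTTccHH=1 BBTTccHh=2 BBTTcchh=1 BBTtCCHH=2 BBTtCCHh=4 BBTtCChh=2 BBTtCcHH=4 BBTtCcHh=8 BBTtCchh=4 BBTtccHH=2 BBTtccHh=4 BBTtcchh=2 BBttCCHH=1 BBttCCHh=2 BBttCChh=1 BBttCcHH=2 BBttCcHh=4 BBttCchh=2 BBttccHH=1 BBttccHh=2 BBttcchh=1 BbTTCCHH=2 BbTTCCHh=4 BbTTCChh=2 BbTTCcHH=4 BbTTCcHh=8 BbTTCchh=4 BbTTccHH=2 BbTTccHh=4 BbTTcchh=2 BbTtCCHH=4 BbTtCCHh=8 BbTtCChh=4 BbTtCcHH=8 BbTtCcHh=16 BbTtCchh=8 BbTtccHH=4 BbTtccHh=8 BbTtcchh=4 BbttCCHH=2 BbttCCHh=4 BbttCChh=2 BbttCcHH=4 BbttCcHh=8 BbttCchh=4 BbttccHH=2 BbttccHh=4 Bbttcchh=2 bbTTCCHH=1 bbTTCCHh=2 bbTTCChh=1 bbTTCcHH=2 bbTTCcHh=4 bbTTCchh=2 bbTTccHH=1 bbTTccHh=2 bbTTcchh=1 bbTtCCHH=2 bbTtCCHh=4 bbTtCChh=2 bbTtCcHH=4 bbTtCcHh=8 bbTtCchh=4 bbTtccHH=2 bbTtccHh=4 bbTtcchh=2 bbttCCHH=1 bbttCCHh=2 bbttCChh=1 bbttCcHH=2 bbttCcHh=4 bbttCchh=2 bbttccHH=1 bbttccHh=2 bbttcchh=1
BbTtcchh hits 4/256; gcd=4; 4÷4/256÷4 = 1/64

P(BbTtcchh) = 1/64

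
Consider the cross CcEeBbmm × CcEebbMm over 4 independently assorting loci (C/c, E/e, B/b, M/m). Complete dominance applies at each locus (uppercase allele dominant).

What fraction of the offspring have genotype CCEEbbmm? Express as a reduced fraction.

CcEeBbmm gametes: CEBm×2, CEbm×2, CeBm×2, Cebm×2, cEBm×2, cEbm×2, ceBm×2, cebm×2
CcEebbMm gametes: CEbM×2, CEbm×2, CebM×2, Cebm×2, cEbM×2, cEbm×2, cebM×2, cebm×2
CcEeBbmm×CcEebbMm grid (16·16=256): CCEEBbMm=4 CCEEBbmm=4 CCEEbbMm=4 CCEEbbmm=4 CCEeBbMm=8 CCEeBbmm=8 CCEebbMm=8 CCEebbmm=8 CCeeBbMm=4 CCeeBbmm=4 CCeebbMm=4 CCeebbmm=4 CcEEBbMm=8 CcEEBbmm=8 CcEEbbMm=8 CcEEbbmm=8 CcEeBbMm=16 CcEeBbmm=16 CcEebbMm=16 CcEebbmm=16 CceeBbMm=8 CceeBbmm=8 CceebbMm=8 Cceebbmm=8 ccEEBbMm=4 ccEEBbmm=4 ccEEbbMm=4 ccEEbbmm=4 ccEeBbMm=8 ccEeBbmm=8 ccEebbMm=8 ccEebbmm=8 cceeBbMm=4 cceeBbmm=4 cceebbMm=4 cceebbmm=4
CCEEbbmm hits 4/256; gcd=4; 4÷4/256÷4 = 1/64

P(CCEEbbmm) = 1/64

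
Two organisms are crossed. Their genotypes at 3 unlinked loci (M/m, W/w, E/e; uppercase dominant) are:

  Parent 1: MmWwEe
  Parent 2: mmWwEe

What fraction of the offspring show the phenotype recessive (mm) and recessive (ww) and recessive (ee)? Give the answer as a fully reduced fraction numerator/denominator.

MmWwEe gametes: MWE×1, MWe×1, MwE×1, Mwe×1, mWE×1, mWe×1, mwE×1, mwe×1
mmWwEe gametes: mWE×2, mWe×2, mwE×2, mwe×2
MmWwEe×mmWwEe grid (8·8=64): MmWWEE=2 MmWWEe=4 MmWWee=2 MmWwEE=4 MmWwEe=8 MmWwee=4 MmwwEE=2 MmwwEe=4 Mmwwee=2 mmWWEE=2 mmWWEe=4 mmWWee=2 mmWwEE=4 mmWwEe=8 mmWwee=4 mmwwEE=2 mmwwEe=4 mmwwee=2
mm ww ee hits 2/64; gcd=2; 2÷2/64÷2 = 1/32

P(mm ww ee) = 1/32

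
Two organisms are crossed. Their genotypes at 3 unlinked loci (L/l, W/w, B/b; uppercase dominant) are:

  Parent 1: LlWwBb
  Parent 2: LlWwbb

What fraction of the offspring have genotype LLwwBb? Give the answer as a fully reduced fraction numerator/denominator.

LlWwBb gametes: LWB×1, LWb×1, LwB×1, Lwb×1, lWB×1, lWb×1, lwB×1, lwb×1
LlWwbb gametes: LWb×2, Lwb×2, lWb×2, lwb×2
LlWwBb×LlWwbb grid (8·8=64): LLWWBb=2 LLWWbb=2 LLWwBb=4 LLWwbb=4 LLwwBb=2 LLwwbb=2 LlWWBb=4 LlWWbb=4 LlWwBb=8 LlWwbb=8 LlwwBb=4 Llwwbb=4 llWWBb=2 llWWbb=2 llWwBb=4 llWwbb=4 llwwBb=2 llwwbb=2
LLwwBb hits 2/64; gcd=2; 2÷2/64÷2 = 1/32

P(LLwwBb) = 1/32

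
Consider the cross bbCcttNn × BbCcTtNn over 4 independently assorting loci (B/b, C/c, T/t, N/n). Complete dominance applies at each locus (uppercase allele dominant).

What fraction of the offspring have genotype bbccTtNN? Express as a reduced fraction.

P(bbccTtNN) = 1/64

bbCcttNn gametes: bCtN×4, bCtn×4, bctN×4, bctn×4
BbCcTtNn gametes: BCTN×1, BCTn×1, BCtN×1, BCtn×1, BcTN×1, BcTn×1, BctN×1, Bctn×1, bCTN×1, bCTn×1, bCtN×1, bCtn×1, bcTN×1, bcTn×1, bctN×1, bctn×1
bbCcttNn×BbCcTtNn grid (16·16=256): BbCCTtNN=4 BbCCTtNn=8 BbCCTtnn=4 BbCCttNN=4 BbCCttNn=8 BbCCttnn=4 BbCcTtNN=8 BbCcTtNn=16 BbCcTtnn=8 BbCcttNN=8 BbCcttNn=16 BbCcttnn=8 BbccTtNN=4 BbccTtNn=8 BbccTtnn=4 BbccttNN=4 BbccttNn=8 Bbccttnn=4 bbCCTtNN=4 bbCCTtNn=8 bbCCTtnn=4 bbCCttNN=4 bbCCttNn=8 bbCCttnn=4 bbCcTtNN=8 bbCcTtNn=16 bbCcTtnn=8 bbCcttNN=8 bbCcttNn=16 bbCcttnn=8 bbccTtNN=4 bbccTtNn=8 bbccTtnn=4 bbccttNN=4 bbccttNn=8 bbccttnn=4
bbccTtNN hits 4/256; gcd=4; 4÷4/256÷4 = 1/64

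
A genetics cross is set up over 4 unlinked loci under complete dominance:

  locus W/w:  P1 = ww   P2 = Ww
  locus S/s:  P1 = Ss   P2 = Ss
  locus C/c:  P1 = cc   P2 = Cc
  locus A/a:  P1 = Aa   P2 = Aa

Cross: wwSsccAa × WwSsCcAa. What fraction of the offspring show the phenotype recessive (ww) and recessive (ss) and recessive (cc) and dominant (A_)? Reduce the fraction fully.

P(ww ss cc A_) = 3/64

wwSsccAa gametes: wScA×4, wSca×4, wscA×4, wsca×4
WwSsCcAa gametes: WSCA×1, WSCa×1, WScA×1, WSca×1, WsCA×1, WsCa×1, WscA×1, Wsca×1, wSCA×1, wSCa×1, wScA×1, wSca×1, wsCA×1, wsCa×1, wscA×1, wsca×1
wwSsccAa×WwSsCcAa grid (16·16=256): WwSSCcAA=4 WwSSCcAa=8 WwSSCcaa=4 WwSSccAA=4 WwSSccAa=8 WwSSccaa=4 WwSsCcAA=8 WwSsCcAa=16 WwSsCcaa=8 WwSsccAA=8 WwSsccAa=16 WwSsccaa=8 WwssCcAA=4 WwssCcAa=8 WwssCcaa=4 WwssccAA=4 WwssccAa=8 Wwssccaa=4 wwSSCcAA=4 wwSSCcAa=8 wwSSCcaa=4 wwSSccAA=4 wwSSccAa=8 wwSSccaa=4 wwSsCcAA=8 wwSsCcAa=16 wwSsCcaa=8 wwSsccAA=8 wwSsccAa=16 wwSsccaa=8 wwssCcAA=4 wwssCcAa=8 wwssCcaa=4 wwssccAA=4 wwssccAa=8 wwssccaa=4
ww ss cc A_ hits 12/256; gcd=4; 12÷4/256÷4 = 3/64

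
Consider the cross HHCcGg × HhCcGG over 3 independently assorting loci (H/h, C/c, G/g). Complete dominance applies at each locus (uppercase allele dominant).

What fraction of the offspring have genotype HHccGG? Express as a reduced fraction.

P(HHccGG) = 1/16

HHCcGg gametes: HCG×2, HCg×2, HcG×2, Hcg×2
HhCcGG gametes: HCG×2, HcG×2, hCG×2, hcG×2
HHCcGg×HhCcGG grid (8·8=64): HHCCGG=4 HHCCGg=4 HHCcGG=8 HHCcGg=8 HHccGG=4 HHccGg=4 HhCCGG=4 HhCCGg=4 HhCcGG=8 HhCcGg=8 HhccGG=4 HhccGg=4
HHccGG hits 4/64; gcd=4; 4÷4/64÷4 = 1/16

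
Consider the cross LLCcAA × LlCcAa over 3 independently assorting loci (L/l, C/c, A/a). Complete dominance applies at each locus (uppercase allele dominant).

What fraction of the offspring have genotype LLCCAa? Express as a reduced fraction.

P(LLCCAa) = 1/16

LLCcAA gametes: LCA×4, LcA×4
LlCcAa gametes: LCA×1, LCa×1, LcA×1, Lca×1, lCA×1, lCa×1, lcA×1, lca×1
LLCcAA×LlCcAa grid (8·8=64): LLCCAA=4 LLCCAa=4 LLCcAA=8 LLCcAa=8 LLccAA=4 LLccAa=4 LlCCAA=4 LlCCAa=4 LlCcAA=8 LlCcAa=8 LlccAA=4 LlccAa=4
LLCCAa hits 4/64; gcd=4; 4÷4/64÷4 = 1/16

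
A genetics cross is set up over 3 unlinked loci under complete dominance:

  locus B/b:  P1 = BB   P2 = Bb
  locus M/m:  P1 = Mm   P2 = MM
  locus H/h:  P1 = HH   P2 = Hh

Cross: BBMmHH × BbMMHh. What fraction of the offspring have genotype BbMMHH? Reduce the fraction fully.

BBMmHH gametes: BMH×4, BmH×4
BbMMHh gametes: BMH×2, BMh×2, bMH×2, bMh×2
BBMmHH×BbMMHh grid (8·8=64): BBMMHH=8 BBMMHh=8 BBMmHH=8 BBMmHh=8 BbMMHH=8 BbMMHh=8 BbMmHH=8 BbMmHh=8
BbMMHH hits 8/64; gcd=8; 8÷8/64÷8 = 1/8

P(BbMMHH) = 1/8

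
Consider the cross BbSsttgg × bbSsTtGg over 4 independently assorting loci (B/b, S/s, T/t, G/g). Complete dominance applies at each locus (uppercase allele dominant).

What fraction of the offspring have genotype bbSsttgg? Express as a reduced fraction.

P(bbSsttgg) = 1/16

BbSsttgg gametes: BStg×4, Bstg×4, bStg×4, bstg×4
bbSsTtGg gametes: bSTG×2, bSTg×2, bStG×2, bStg×2, bsTG×2, bsTg×2, bstG×2, bstg×2
BbSsttgg×bbSsTtGg grid (16·16=256): BbSSTtGg=8 BbSSTtgg=8 BbSSttGg=8 BbSSttgg=8 BbSsTtGg=16 BbSsTtgg=16 BbSsttGg=16 BbSsttgg=16 BbssTtGg=8 BbssTtgg=8 BbssttGg=8 Bbssttgg=8 bbSSTtGg=8 bbSSTtgg=8 bbSSttGg=8 bbSSttgg=8 bbSsTtGg=16 bbSsTtgg=16 bbSsttGg=16 bbSsttgg=16 bbssTtGg=8 bbssTtgg=8 bbssttGg=8 bbssttgg=8
bbSsttgg hits 16/256; gcd=16; 16÷16/256÷16 = 1/16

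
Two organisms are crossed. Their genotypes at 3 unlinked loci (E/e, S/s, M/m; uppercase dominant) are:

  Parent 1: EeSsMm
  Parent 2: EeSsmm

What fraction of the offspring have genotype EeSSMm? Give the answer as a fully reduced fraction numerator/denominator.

P(EeSSMm) = 1/16

EeSsMm gametes: ESM×1, ESm×1, EsM×1, Esm×1, eSM×1, eSm×1, esM×1, esm×1
EeSsmm gametes: ESm×2, Esm×2, eSm×2, esm×2
EeSsMm×EeSsmm grid (8·8=64): EESSMm=2 EESSmm=2 EESsMm=4 EESsmm=4 EEssMm=2 EEssmm=2 EeSSMm=4 EeSSmm=4 EeSsMm=8 EeSsmm=8 EessMm=4 Eessmm=4 eeSSMm=2 eeSSmm=2 eeSsMm=4 eeSsmm=4 eessMm=2 eessmm=2
EeSSMm hits 4/64; gcd=4; 4÷4/64÷4 = 1/16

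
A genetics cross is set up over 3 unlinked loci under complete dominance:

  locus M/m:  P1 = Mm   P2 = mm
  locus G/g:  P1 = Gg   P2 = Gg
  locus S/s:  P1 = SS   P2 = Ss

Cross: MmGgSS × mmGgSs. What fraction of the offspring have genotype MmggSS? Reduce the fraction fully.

MmGgSS gametes: MGS×2, MgS×2, mGS×2, mgS×2
mmGgSs gametes: mGS×2, mGs×2, mgS×2, mgs×2
MmGgSS×mmGgSs grid (8·8=64): MmGGSS=4 MmGGSs=4 MmGgSS=8 MmGgSs=8 MmggSS=4 MmggSs=4 mmGGSS=4 mmGGSs=4 mmGgSS=8 mmGgSs=8 mmggSS=4 mmggSs=4
MmggSS hits 4/64; gcd=4; 4÷4/64÷4 = 1/16

P(MmggSS) = 1/16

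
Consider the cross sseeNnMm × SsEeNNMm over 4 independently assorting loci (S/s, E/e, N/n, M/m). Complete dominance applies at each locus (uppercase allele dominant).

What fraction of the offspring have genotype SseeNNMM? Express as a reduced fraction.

P(SseeNNMM) = 1/32

sseeNnMm gametes: seNM×4, seNm×4, senM×4, senm×4
SsEeNNMm gametes: SENM×2, SENm×2, SeNM×2, SeNm×2, sENM×2, sENm×2, seNM×2, seNm×2
sseeNnMm×SsEeNNMm grid (16·16=256): SsEeNNMM=8 SsEeNNMm=16 SsEeNNmm=8 SsEeNnMM=8 SsEeNnMm=16 SsEeNnmm=8 SseeNNMM=8 SseeNNMm=16 SseeNNmm=8 SseeNnMM=8 SseeNnMm=16 SseeNnmm=8 ssEeNNMM=8 ssEeNNMm=16 ssEeNNmm=8 ssEeNnMM=8 ssEeNnMm=16 ssEeNnmm=8 sseeNNMM=8 sseeNNMm=16 sseeNNmm=8 sseeNnMM=8 sseeNnMm=16 sseeNnmm=8
SseeNNMM hits 8/256; gcd=8; 8÷8/256÷8 = 1/32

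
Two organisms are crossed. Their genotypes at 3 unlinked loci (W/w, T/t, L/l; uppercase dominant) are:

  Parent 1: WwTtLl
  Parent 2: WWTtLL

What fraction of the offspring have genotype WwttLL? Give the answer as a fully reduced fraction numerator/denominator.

P(WwttLL) = 1/16

WwTtLl gametes: WTL×1, WTl×1, WtL×1, Wtl×1, wTL×1, wTl×1, wtL×1, wtl×1
WWTtLL gametes: WTL×4, WtL×4
WwTtLl×WWTtLL grid (8·8=64): WWTTLL=4 WWTTLl=4 WWTtLL=8 WWTtLl=8 WWttLL=4 WWttLl=4 WwTTLL=4 WwTTLl=4 WwTtLL=8 WwTtLl=8 WwttLL=4 WwttLl=4
WwttLL hits 4/64; gcd=4; 4÷4/64÷4 = 1/16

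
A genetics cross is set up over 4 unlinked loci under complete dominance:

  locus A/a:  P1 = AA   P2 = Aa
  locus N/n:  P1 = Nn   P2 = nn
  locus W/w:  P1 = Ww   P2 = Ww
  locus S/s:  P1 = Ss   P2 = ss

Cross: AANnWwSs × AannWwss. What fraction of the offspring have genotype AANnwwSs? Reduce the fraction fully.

P(AANnwwSs) = 1/32

AANnWwSs gametes: ANWS×2, ANWs×2, ANwS×2, ANws×2, AnWS×2, AnWs×2, AnwS×2, Anws×2
AannWwss gametes: AnWs×4, Anws×4, anWs×4, anws×4
AANnWwSs×AannWwss grid (16·16=256): AANnWWSs=8 AANnWWss=8 AANnWwSs=16 AANnWwss=16 AANnwwSs=8 AANnwwss=8 AAnnWWSs=8 AAnnWWss=8 AAnnWwSs=16 AAnnWwss=16 AAnnwwSs=8 AAnnwwss=8 AaNnWWSs=8 AaNnWWss=8 AaNnWwSs=16 AaNnWwss=16 AaNnwwSs=8 AaNnwwss=8 AannWWSs=8 AannWWss=8 AannWwSs=16 AannWwss=16 AannwwSs=8 Aannwwss=8
AANnwwSs hits 8/256; gcd=8; 8÷8/256÷8 = 1/32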